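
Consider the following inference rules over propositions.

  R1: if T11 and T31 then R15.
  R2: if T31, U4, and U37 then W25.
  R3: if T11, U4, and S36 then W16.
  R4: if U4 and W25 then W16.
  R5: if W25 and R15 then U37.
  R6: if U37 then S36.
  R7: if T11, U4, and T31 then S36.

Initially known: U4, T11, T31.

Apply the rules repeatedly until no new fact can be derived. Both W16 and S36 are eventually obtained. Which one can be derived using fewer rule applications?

S36

S36: T11, U4, and T31 hold, so S36 follows (R7). [1 rule application]
W16: From T11, U4, and T31, R7 gives S36. T11, U4, and S36 hold, so W16 follows (R3). [2 rule applications]
S36 needs fewer.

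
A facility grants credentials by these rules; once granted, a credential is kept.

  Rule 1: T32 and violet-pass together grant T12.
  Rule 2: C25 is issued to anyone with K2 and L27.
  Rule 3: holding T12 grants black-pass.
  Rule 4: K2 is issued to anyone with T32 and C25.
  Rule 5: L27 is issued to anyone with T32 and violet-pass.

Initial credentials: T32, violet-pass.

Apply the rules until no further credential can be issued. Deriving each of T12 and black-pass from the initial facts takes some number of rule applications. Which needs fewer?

T12: Holding T32 and violet-pass grants T12 (Rule 1). [1 rule application]
black-pass: Holding T32 and violet-pass grants T12 (Rule 1). Holding T12 grants black-pass (Rule 3). [2 rule applications]
T12 needs fewer.

T12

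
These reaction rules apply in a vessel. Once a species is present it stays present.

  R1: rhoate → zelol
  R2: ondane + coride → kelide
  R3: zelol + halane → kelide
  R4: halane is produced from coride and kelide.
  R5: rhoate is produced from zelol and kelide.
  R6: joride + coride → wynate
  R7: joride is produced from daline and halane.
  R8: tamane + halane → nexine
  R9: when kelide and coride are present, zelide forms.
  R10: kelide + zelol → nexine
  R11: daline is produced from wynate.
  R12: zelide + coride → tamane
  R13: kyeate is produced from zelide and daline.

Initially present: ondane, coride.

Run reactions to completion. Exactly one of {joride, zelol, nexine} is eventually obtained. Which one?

nexine

ondane and coride present → kelide forms (R2).
kelide and coride present → zelide forms (R9).
coride and kelide present → halane forms (R4).
zelide and coride present → tamane forms (R12).
tamane and halane present → nexine forms (R8).
joride would need daline and halane (R7), but daline never forms. zelol would need rhoate (R1), but rhoate never forms.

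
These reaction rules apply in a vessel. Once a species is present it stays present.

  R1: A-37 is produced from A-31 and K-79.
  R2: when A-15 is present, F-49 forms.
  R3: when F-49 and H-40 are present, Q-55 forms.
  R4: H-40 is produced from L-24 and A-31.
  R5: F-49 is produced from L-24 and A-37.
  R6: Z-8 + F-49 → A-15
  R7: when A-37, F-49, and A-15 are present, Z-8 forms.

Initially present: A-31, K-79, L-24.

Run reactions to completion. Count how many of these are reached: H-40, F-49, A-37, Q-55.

L-24 and A-31 present → H-40 forms (R4).
A-31 and K-79 present → A-37 forms (R1).
L-24 and A-37 present → F-49 forms (R5).
F-49 and H-40 present → Q-55 forms (R3).
H-40: reached.
F-49: reached.
A-37: reached.
Q-55: reached.
All 4 are reached.

4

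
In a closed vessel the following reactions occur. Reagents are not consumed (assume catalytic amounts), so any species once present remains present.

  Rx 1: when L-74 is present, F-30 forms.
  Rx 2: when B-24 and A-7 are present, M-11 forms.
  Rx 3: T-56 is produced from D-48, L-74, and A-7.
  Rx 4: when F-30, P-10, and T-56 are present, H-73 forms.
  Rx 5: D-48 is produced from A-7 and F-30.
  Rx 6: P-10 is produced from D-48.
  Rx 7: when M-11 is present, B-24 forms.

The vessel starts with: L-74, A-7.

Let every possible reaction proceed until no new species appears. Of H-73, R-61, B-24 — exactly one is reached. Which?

H-73

L-74 present → F-30 forms (Rx 1).
A-7 and F-30 present → D-48 forms (Rx 5).
D-48, L-74, and A-7 present → T-56 forms (Rx 3).
D-48 present → P-10 forms (Rx 6).
F-30, P-10, and T-56 present → H-73 forms (Rx 4).
B-24 would need M-11 (Rx 7), but M-11 never forms. No rule produces R-61, and it is not given.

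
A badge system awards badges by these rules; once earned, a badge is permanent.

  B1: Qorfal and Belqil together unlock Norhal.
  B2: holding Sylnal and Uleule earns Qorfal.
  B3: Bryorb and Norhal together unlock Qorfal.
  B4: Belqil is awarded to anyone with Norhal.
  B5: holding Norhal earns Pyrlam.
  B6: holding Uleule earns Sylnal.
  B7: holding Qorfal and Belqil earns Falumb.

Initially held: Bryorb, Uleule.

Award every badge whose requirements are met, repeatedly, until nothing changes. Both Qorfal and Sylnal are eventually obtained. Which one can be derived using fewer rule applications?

Sylnal

Sylnal: With Uleule, Sylnal is earned (B6). [1 rule application]
Qorfal: With Uleule, Sylnal is earned (B6). With Sylnal and Uleule, Qorfal is earned (B2). [2 rule applications]
Sylnal needs fewer.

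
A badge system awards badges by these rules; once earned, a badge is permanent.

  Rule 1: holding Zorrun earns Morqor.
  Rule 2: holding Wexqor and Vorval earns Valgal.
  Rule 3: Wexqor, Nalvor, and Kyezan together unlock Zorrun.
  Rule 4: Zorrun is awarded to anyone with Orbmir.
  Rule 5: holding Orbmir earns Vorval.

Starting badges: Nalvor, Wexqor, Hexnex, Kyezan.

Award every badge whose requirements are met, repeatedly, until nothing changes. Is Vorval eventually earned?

No

Vorval would need Orbmir (Rule 5), but Orbmir is never earned.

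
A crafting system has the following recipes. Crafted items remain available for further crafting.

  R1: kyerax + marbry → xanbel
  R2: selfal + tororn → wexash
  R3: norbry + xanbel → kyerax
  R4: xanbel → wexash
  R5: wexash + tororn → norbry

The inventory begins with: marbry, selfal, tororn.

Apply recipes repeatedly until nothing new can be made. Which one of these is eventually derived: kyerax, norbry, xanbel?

norbry

selfal + tororn → wexash (R2).
Using R5, wexash and tororn make norbry.
kyerax would need norbry and xanbel (R3), but xanbel is never obtained. xanbel would need kyerax and marbry (R1), but kyerax is never obtained.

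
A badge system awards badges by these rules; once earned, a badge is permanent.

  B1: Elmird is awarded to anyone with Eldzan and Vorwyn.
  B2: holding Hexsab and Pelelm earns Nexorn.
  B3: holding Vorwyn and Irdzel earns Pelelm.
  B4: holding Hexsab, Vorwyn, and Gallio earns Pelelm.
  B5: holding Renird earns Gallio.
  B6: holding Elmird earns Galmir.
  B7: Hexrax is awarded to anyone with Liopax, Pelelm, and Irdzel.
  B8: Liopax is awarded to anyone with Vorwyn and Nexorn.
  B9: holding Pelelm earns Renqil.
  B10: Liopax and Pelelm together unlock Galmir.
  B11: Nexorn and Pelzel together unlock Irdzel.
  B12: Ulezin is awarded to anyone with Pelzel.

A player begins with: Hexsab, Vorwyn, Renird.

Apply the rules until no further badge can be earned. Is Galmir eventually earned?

With Renird, Gallio is earned (B5).
With Hexsab, Vorwyn, and Gallio, Pelelm is earned (B4).
With Hexsab and Pelelm, Nexorn is earned (B2).
With Vorwyn and Nexorn, Liopax is earned (B8).
With Liopax and Pelelm, Galmir is earned (B10).

Yes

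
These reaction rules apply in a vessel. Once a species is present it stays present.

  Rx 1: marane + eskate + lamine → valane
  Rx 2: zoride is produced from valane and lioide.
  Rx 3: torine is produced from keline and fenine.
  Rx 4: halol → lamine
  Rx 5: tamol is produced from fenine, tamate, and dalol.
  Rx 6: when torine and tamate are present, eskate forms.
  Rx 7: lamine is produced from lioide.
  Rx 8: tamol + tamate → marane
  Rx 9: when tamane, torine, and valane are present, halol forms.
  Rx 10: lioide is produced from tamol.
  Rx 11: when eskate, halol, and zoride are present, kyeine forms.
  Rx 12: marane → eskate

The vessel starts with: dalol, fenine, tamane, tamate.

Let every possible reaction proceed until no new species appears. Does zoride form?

Yes

fenine, tamate, and dalol present → tamol forms (Rx 5).
tamol and tamate present → marane forms (Rx 8).
tamol present → lioide forms (Rx 10).
lioide present → lamine forms (Rx 7).
marane present → eskate forms (Rx 12).
marane, eskate, and lamine present → valane forms (Rx 1).
valane and lioide present → zoride forms (Rx 2).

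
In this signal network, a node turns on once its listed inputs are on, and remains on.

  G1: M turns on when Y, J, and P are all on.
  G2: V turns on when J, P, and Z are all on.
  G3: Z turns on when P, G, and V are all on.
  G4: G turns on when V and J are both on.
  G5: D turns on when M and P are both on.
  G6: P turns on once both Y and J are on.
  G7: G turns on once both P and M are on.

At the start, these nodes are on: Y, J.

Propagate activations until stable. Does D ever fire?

Y and J are on, so P turns on (G6).
Y, J, and P are on, so M turns on (G1).
G5: M and P on → D on.

Yes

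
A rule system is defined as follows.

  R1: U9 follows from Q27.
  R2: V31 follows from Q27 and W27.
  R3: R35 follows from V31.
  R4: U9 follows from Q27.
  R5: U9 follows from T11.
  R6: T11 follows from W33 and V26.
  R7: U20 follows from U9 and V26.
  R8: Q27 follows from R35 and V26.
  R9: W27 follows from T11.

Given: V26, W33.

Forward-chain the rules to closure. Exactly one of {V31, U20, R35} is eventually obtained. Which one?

From W33 and V26, R6 gives T11.
T11 holds, so U9 follows (R5).
From U9 and V26, R7 gives U20.
V31 would need Q27 and W27 (R2), but Q27 is never established. R35 would need V31 (R3), but V31 is never established.

U20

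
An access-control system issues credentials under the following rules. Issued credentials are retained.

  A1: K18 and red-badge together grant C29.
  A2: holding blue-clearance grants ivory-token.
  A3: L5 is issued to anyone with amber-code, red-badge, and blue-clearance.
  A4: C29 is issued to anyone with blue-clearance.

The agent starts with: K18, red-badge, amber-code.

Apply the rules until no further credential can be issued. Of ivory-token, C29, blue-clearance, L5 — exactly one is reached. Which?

C29

Holding K18 and red-badge grants C29 (A1).
ivory-token would need blue-clearance (A2), but blue-clearance is never granted. L5 would need amber-code, red-badge, and blue-clearance (A3), but blue-clearance is never granted. No rule produces blue-clearance, and it is not given.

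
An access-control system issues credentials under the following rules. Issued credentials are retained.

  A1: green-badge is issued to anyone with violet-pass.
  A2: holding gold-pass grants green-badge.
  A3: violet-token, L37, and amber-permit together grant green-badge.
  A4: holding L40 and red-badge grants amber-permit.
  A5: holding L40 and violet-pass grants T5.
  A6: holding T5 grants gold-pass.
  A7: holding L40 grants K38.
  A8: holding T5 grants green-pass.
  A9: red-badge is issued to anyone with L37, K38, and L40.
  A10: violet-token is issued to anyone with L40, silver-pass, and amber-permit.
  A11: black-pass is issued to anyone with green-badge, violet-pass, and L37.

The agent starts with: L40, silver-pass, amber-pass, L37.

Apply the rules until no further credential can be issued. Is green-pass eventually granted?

green-pass would need T5 (A8), but T5 is never granted.

No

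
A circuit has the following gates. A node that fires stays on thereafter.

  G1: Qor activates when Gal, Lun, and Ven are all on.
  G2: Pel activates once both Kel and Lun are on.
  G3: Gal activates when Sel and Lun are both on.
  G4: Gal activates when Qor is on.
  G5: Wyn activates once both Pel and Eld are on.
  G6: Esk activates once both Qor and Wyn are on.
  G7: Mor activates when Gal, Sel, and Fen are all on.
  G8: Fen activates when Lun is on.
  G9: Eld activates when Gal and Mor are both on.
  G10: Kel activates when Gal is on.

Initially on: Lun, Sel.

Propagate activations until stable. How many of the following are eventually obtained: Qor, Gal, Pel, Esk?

G3: Sel and Lun on → Gal on.
Gal is on, so Kel activates (G10).
Kel and Lun are on, so Pel activates (G2).
Qor would need Gal, Lun, and Ven (G1), but Ven never turns on.
Gal: reached.
Pel: reached.
Esk would need Qor and Wyn (G6), but Qor never turns on.
Reached: Gal and Pel — 2 of the 4.

2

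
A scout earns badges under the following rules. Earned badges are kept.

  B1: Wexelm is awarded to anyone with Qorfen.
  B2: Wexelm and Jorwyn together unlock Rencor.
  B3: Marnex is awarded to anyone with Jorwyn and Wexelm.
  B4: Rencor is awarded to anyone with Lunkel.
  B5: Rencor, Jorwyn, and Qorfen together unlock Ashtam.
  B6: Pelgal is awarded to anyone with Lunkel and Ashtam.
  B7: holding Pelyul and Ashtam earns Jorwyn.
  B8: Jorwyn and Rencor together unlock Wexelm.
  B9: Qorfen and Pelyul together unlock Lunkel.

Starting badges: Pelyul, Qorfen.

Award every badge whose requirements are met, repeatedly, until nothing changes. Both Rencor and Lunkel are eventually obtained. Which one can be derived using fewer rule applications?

Lunkel

Lunkel: With Qorfen and Pelyul, Lunkel is earned (B9). [1 rule application]
Rencor: With Qorfen and Pelyul, Lunkel is earned (B9). With Lunkel, Rencor is earned (B4). [2 rule applications]
Lunkel needs fewer.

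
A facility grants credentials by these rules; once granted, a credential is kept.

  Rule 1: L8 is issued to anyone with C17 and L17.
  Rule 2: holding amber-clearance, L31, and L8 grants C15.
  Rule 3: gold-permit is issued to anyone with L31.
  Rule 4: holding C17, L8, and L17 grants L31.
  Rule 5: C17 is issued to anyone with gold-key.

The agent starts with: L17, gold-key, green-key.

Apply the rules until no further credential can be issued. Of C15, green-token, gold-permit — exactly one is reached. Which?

Holding gold-key grants C17 (Rule 5).
Holding C17 and L17 grants L8 (Rule 1).
Holding C17, L8, and L17 grants L31 (Rule 4).
Holding L31 grants gold-permit (Rule 3).
C15 would need amber-clearance, L31, and L8 (Rule 2), but amber-clearance is never granted. No rule produces green-token, and it is not given.

gold-permit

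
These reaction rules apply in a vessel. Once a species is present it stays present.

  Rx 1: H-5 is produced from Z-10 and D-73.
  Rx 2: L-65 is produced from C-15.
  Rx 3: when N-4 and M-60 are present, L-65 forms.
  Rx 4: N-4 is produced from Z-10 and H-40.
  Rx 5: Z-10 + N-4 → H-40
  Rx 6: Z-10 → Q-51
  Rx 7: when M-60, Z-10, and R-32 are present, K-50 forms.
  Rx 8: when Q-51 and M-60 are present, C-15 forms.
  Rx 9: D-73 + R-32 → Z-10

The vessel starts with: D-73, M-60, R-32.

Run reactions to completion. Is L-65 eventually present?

D-73 and R-32 present → Z-10 forms (Rx 9).
Z-10 present → Q-51 forms (Rx 6).
Q-51 and M-60 present → C-15 forms (Rx 8).
C-15 present → L-65 forms (Rx 2).

Yes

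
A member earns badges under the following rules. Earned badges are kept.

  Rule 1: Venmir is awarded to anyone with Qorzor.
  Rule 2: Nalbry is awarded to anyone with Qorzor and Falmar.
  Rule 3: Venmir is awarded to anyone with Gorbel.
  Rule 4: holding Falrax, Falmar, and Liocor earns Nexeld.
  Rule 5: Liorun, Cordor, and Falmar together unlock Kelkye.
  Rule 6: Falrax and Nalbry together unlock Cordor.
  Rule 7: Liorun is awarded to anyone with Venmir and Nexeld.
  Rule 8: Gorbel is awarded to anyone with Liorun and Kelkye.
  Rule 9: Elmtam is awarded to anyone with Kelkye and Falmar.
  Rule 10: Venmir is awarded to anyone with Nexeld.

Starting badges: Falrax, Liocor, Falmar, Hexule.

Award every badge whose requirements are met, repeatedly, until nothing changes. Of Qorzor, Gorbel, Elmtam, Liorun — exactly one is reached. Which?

With Falrax, Falmar, and Liocor, Nexeld is earned (Rule 4).
With Nexeld, Venmir is earned (Rule 10).
With Venmir and Nexeld, Liorun is earned (Rule 7).
Elmtam would need Kelkye and Falmar (Rule 9), but Kelkye is never earned. Gorbel would need Liorun and Kelkye (Rule 8), but Kelkye is never earned. No rule produces Qorzor, and it is not given.

Liorun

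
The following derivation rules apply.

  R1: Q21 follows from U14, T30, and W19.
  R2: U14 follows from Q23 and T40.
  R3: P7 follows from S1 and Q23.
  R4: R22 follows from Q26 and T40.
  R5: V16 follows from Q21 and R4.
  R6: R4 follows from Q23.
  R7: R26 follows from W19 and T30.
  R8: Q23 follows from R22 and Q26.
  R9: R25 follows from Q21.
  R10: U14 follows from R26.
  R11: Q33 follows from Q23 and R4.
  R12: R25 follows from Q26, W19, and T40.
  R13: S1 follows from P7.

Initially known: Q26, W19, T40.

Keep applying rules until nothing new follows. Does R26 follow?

R26 would need W19 and T30 (R7), but T30 is never established.

No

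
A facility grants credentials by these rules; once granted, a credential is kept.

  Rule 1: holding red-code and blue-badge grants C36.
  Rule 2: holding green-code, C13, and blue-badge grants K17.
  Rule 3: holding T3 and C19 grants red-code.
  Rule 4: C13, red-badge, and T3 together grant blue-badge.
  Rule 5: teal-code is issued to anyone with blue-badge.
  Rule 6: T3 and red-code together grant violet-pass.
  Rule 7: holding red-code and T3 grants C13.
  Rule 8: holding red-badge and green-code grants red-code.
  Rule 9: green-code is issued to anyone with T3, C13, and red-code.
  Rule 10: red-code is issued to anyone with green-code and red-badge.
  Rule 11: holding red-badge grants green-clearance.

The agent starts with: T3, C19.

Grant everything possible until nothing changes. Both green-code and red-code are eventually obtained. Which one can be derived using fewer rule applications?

red-code

red-code: Holding T3 and C19 grants red-code (Rule 3). [1 rule application]
green-code: Holding T3 and C19 grants red-code (Rule 3). Holding red-code and T3 grants C13 (Rule 7). Holding T3, C13, and red-code grants green-code (Rule 9). [3 rule applications]
red-code needs fewer.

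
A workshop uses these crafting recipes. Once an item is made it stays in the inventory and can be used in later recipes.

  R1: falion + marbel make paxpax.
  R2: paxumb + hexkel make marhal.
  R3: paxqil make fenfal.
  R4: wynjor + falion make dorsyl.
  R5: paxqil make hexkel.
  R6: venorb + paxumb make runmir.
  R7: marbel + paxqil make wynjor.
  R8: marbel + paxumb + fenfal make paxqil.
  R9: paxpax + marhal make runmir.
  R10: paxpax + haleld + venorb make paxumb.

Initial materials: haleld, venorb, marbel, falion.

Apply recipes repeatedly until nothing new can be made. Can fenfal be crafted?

fenfal would need paxqil (R3), but paxqil is never obtained.

No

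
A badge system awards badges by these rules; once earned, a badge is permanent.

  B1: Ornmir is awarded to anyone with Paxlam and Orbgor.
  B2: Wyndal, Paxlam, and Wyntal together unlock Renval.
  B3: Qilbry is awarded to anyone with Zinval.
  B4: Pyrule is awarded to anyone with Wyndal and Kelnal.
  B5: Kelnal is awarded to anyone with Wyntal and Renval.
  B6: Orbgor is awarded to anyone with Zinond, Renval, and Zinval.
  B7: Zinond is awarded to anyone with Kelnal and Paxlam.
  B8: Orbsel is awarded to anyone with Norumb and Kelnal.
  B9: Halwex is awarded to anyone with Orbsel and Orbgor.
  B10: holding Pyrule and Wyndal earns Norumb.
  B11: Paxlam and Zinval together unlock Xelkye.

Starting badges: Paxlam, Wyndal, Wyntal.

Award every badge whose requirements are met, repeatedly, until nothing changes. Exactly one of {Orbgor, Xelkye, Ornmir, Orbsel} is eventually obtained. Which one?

Orbsel

With Wyndal, Paxlam, and Wyntal, Renval is earned (B2).
With Wyntal and Renval, Kelnal is earned (B5).
With Wyndal and Kelnal, Pyrule is earned (B4).
With Pyrule and Wyndal, Norumb is earned (B10).
With Norumb and Kelnal, Orbsel is earned (B8).
Ornmir would need Paxlam and Orbgor (B1), but Orbgor is never earned. Xelkye would need Paxlam and Zinval (B11), but Zinval is never earned. Orbgor would need Zinond, Renval, and Zinval (B6), but Zinval is never earned.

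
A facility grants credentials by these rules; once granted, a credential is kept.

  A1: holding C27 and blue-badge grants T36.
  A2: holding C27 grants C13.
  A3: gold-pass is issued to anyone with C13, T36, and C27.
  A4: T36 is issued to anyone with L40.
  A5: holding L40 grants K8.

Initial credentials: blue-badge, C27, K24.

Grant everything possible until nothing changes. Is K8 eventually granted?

No

K8 would need L40 (A5), but L40 is never granted.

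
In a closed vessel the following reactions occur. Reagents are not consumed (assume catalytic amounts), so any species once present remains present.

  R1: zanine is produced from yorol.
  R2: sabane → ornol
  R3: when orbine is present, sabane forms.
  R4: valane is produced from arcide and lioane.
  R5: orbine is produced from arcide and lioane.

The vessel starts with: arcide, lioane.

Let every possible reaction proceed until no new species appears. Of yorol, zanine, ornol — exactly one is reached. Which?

ornol

arcide and lioane present → orbine forms (R5).
orbine present → sabane forms (R3).
sabane present → ornol forms (R2).
No rule produces yorol, and it is not given. zanine would need yorol (R1), but yorol never forms.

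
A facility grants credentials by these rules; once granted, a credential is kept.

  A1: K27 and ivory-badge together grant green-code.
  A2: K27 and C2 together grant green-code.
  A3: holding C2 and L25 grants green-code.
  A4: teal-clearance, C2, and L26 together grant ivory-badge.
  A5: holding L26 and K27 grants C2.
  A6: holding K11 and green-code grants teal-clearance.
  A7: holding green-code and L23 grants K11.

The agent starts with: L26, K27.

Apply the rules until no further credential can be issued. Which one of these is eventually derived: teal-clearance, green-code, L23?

green-code

Holding L26 and K27 grants C2 (A5).
Holding K27 and C2 grants green-code (A2).
No rule produces L23, and it is not given. teal-clearance would need K11 and green-code (A6), but K11 is never granted.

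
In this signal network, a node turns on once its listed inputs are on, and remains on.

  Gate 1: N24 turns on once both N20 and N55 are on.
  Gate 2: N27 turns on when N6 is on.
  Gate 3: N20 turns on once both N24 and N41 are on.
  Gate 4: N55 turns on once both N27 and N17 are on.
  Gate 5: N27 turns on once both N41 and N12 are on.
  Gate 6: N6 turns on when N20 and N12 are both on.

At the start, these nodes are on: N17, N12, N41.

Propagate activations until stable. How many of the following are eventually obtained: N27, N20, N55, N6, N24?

Gate 5: N41 and N12 on → N27 on.
N27 and N17 are on, so N55 turns on (Gate 4).
N27: reached.
N20 would need N24 and N41 (Gate 3), but N24 never turns on.
N55: reached.
N6 would need N20 and N12 (Gate 6), but N20 never turns on.
N24 would need N20 and N55 (Gate 1), but N20 never turns on.
Reached: N27 and N55 — 2 of the 5.

2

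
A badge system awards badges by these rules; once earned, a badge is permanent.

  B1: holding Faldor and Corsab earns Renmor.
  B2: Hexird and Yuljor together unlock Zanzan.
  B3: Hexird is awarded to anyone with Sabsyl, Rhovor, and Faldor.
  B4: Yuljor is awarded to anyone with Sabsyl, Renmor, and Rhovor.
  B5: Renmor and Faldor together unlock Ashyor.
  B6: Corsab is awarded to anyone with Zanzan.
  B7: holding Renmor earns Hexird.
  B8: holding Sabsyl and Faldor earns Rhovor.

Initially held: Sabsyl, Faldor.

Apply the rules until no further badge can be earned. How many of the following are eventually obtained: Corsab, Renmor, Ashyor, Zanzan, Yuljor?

Corsab would need Zanzan (B6), but Zanzan is never earned.
Renmor would need Faldor and Corsab (B1), but Corsab is never earned.
Ashyor would need Renmor and Faldor (B5), but Renmor is never earned.
Zanzan would need Hexird and Yuljor (B2), but Yuljor is never earned.
Yuljor would need Sabsyl, Renmor, and Rhovor (B4), but Renmor is never earned.
None of the 5 are reached.

0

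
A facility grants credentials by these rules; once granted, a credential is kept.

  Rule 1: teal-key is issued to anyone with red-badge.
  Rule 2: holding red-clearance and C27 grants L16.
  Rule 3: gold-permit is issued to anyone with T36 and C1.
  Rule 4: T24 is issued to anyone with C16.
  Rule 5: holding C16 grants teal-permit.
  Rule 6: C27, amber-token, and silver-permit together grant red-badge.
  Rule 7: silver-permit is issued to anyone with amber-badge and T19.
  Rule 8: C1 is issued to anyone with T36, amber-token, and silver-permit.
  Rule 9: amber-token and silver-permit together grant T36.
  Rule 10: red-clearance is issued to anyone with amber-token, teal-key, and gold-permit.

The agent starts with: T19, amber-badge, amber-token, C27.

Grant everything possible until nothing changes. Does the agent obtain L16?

Yes

Holding amber-badge and T19 grants silver-permit (Rule 7).
Holding amber-token and silver-permit grants T36 (Rule 9).
Holding C27, amber-token, and silver-permit grants red-badge (Rule 6).
Holding T36, amber-token, and silver-permit grants C1 (Rule 8).
Holding red-badge grants teal-key (Rule 1).
Holding T36 and C1 grants gold-permit (Rule 3).
Holding amber-token, teal-key, and gold-permit grants red-clearance (Rule 10).
Holding red-clearance and C27 grants L16 (Rule 2).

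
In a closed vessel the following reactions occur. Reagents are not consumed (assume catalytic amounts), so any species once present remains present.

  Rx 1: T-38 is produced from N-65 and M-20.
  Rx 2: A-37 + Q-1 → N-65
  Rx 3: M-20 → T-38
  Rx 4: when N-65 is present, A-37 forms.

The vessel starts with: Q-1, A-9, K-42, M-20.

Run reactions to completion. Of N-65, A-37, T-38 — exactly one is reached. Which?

T-38

M-20 present → T-38 forms (Rx 3).
A-37 would need N-65 (Rx 4), but N-65 never forms. N-65 would need A-37 and Q-1 (Rx 2), but A-37 never forms.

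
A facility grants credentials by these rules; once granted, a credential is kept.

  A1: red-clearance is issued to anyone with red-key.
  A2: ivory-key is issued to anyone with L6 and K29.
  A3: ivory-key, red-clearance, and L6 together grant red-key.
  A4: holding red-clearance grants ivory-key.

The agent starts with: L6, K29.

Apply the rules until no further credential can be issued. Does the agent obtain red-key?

No

red-key would need ivory-key, red-clearance, and L6 (A3), but red-clearance is never granted.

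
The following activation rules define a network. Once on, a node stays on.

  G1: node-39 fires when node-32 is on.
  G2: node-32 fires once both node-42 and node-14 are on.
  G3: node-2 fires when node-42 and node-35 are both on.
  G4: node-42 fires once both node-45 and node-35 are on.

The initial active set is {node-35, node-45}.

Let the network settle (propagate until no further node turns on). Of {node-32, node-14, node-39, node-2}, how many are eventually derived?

G4: node-45 and node-35 on → node-42 on.
G3: node-42 and node-35 on → node-2 on.
node-32 would need node-42 and node-14 (G2), but node-14 never turns on.
No rule produces node-14, and it is not given.
node-39 would need node-32 (G1), but node-32 never turns on.
node-2: reached.
Reached: node-2 — 1 of the 4.

1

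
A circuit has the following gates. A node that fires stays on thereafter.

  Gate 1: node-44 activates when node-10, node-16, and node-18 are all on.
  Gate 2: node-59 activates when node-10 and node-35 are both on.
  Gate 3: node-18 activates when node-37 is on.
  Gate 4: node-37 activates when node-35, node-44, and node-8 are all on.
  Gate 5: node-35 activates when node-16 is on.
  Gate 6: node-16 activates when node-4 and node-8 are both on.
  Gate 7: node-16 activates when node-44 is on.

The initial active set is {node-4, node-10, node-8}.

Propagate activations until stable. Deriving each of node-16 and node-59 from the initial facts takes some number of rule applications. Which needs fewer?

node-16: Gate 6: node-4 and node-8 on → node-16 on. [1 rule application]
node-59: node-4 and node-8 are on, so node-16 activates (Gate 6). Gate 5: node-16 on → node-35 on. Gate 2: node-10 and node-35 on → node-59 on. [3 rule applications]
node-16 needs fewer.

node-16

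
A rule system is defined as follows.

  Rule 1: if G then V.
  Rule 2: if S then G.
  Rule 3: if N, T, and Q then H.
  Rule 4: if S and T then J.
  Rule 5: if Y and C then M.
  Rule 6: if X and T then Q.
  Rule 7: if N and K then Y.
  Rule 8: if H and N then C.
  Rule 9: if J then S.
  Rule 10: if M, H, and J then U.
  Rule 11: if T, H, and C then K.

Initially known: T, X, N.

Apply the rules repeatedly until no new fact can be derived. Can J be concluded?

No

J would need S and T (Rule 4), but S is never established.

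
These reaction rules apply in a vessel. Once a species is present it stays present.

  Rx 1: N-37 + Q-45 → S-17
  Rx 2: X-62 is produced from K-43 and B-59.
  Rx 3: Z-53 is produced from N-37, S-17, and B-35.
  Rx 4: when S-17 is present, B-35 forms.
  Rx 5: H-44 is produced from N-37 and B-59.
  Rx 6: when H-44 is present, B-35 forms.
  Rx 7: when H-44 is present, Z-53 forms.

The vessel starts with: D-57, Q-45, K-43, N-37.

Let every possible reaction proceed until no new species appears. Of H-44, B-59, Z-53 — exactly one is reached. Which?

Z-53

N-37 and Q-45 present → S-17 forms (Rx 1).
S-17 present → B-35 forms (Rx 4).
N-37, S-17, and B-35 present → Z-53 forms (Rx 3).
No rule produces B-59, and it is not given. H-44 would need N-37 and B-59 (Rx 5), but B-59 never forms.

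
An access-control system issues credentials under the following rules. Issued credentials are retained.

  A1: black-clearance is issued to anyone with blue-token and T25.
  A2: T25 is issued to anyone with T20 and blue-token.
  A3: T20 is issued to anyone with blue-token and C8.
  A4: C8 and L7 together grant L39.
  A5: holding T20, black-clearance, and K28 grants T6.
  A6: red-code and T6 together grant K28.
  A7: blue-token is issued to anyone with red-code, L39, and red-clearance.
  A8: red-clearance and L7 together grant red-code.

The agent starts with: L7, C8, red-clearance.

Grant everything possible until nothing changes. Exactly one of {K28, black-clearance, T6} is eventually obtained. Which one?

Holding red-clearance and L7 grants red-code (A8).
Holding C8 and L7 grants L39 (A4).
Holding red-code, L39, and red-clearance grants blue-token (A7).
Holding blue-token and C8 grants T20 (A3).
Holding T20 and blue-token grants T25 (A2).
Holding blue-token and T25 grants black-clearance (A1).
T6 would need T20, black-clearance, and K28 (A5), but K28 is never granted. K28 would need red-code and T6 (A6), but T6 is never granted.

black-clearance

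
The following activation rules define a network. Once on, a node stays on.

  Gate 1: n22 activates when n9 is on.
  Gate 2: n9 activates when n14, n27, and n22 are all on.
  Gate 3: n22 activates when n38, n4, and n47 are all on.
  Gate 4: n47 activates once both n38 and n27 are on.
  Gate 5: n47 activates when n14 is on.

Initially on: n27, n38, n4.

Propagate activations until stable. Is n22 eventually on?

Gate 4: n38 and n27 on → n47 on.
n38, n4, and n47 are on, so n22 activates (Gate 3).

Yes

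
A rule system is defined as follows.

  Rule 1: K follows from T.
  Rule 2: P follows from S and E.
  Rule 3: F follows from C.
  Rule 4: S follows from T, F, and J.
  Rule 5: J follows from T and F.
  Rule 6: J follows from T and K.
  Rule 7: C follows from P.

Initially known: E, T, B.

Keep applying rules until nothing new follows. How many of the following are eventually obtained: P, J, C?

1

T holds, so K follows (Rule 1).
From T and K, Rule 6 gives J.
P would need S and E (Rule 2), but S is never established.
J: reached.
C would need P (Rule 7), but P is never established.
Reached: J — 1 of the 3.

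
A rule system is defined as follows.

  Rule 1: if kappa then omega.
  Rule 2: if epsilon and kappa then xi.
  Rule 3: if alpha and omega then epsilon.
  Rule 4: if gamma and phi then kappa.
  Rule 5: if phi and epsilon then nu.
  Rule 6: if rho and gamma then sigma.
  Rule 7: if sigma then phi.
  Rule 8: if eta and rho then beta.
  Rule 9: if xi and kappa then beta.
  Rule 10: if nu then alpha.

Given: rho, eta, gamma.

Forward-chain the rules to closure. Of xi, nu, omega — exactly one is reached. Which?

omega

From rho and gamma, Rule 6 gives sigma.
From sigma, Rule 7 gives phi.
From gamma and phi, Rule 4 gives kappa.
kappa holds, so omega follows (Rule 1).
nu would need phi and epsilon (Rule 5), but epsilon is never established. xi would need epsilon and kappa (Rule 2), but epsilon is never established.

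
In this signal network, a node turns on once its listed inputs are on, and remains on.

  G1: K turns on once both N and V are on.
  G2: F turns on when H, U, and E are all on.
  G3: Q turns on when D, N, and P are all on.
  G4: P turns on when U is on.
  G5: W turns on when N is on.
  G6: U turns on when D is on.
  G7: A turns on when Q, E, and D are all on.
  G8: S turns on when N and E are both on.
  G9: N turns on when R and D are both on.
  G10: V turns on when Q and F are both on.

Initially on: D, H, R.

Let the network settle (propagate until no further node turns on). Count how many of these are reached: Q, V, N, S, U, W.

4

G9: R and D on → N on.
D is on, so U turns on (G6).
U is on, so P turns on (G4).
N is on, so W turns on (G5).
G3: D, N, and P on → Q on.
Q: reached.
V would need Q and F (G10), but F never turns on.
N: reached.
S would need N and E (G8), but E never turns on.
U: reached.
W: reached.
Reached: Q, N, U, and W — 4 of the 6.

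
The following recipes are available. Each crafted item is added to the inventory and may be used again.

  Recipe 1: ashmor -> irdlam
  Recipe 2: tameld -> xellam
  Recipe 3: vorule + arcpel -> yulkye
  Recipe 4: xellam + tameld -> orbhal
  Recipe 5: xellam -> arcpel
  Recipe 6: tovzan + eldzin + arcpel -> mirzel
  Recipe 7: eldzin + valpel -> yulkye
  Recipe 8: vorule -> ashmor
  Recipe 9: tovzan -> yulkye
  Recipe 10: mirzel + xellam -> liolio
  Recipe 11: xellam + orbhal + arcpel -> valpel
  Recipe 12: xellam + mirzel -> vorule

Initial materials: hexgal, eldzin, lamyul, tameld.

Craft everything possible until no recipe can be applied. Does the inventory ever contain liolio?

No

liolio would need mirzel and xellam (Recipe 10), but mirzel is never obtained.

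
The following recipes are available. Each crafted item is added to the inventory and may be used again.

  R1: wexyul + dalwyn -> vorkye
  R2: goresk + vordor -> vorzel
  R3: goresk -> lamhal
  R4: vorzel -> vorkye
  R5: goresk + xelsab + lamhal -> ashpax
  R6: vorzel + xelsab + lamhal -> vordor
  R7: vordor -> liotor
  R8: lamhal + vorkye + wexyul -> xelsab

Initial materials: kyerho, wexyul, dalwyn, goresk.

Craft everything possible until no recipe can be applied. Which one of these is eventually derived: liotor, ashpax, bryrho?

Using R1, wexyul and dalwyn make vorkye.
Using R3, goresk makes lamhal.
lamhal + vorkye + wexyul -> xelsab (R8).
Using R5, goresk, xelsab, and lamhal make ashpax.
No rule produces bryrho, and it is not given. liotor would need vordor (R7), but vordor is never obtained.

ashpax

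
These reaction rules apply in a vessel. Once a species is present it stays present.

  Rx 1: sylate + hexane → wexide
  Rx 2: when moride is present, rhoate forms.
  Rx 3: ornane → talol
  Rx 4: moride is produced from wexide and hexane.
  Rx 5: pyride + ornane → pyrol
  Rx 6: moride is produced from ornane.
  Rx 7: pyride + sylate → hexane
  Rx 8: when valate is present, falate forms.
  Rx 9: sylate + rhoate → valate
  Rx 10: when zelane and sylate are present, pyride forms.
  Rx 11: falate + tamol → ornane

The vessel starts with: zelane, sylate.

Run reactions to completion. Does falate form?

zelane and sylate present → pyride forms (Rx 10).
pyride and sylate present → hexane forms (Rx 7).
sylate and hexane present → wexide forms (Rx 1).
wexide and hexane present → moride forms (Rx 4).
moride present → rhoate forms (Rx 2).
sylate and rhoate present → valate forms (Rx 9).
valate present → falate forms (Rx 8).

Yes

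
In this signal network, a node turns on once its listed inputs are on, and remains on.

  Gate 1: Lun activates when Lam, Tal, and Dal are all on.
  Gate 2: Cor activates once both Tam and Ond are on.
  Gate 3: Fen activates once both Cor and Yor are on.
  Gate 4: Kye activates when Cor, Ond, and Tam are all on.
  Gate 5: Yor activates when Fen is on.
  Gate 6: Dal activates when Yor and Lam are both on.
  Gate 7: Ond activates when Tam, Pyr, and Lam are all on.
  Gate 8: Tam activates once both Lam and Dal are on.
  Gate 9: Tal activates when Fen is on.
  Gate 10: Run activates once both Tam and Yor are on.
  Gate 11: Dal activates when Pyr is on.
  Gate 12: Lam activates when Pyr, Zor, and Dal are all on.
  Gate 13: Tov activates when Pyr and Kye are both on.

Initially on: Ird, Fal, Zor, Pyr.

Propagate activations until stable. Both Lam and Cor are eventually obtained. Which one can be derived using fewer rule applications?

Lam

Lam: Gate 11: Pyr on → Dal on. Gate 12: Pyr, Zor, and Dal on → Lam on. [2 rule applications]
Cor: Gate 11: Pyr on → Dal on. Pyr, Zor, and Dal are on, so Lam activates (Gate 12). Gate 8: Lam and Dal on → Tam on. Tam, Pyr, and Lam are on, so Ond activates (Gate 7). Tam and Ond are on, so Cor activates (Gate 2). [5 rule applications]
Lam needs fewer.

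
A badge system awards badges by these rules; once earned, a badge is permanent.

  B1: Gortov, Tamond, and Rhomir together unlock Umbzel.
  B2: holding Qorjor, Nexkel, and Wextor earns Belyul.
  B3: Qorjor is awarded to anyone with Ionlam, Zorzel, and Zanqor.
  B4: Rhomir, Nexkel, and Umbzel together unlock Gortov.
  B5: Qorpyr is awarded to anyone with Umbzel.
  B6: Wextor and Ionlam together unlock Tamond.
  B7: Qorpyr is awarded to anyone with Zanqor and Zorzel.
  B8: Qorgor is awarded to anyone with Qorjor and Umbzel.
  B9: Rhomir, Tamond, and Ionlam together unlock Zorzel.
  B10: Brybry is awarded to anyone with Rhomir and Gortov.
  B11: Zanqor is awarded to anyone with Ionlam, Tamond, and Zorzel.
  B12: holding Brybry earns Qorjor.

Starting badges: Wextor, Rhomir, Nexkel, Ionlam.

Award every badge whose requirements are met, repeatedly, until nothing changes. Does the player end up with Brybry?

Brybry would need Rhomir and Gortov (B10), but Gortov is never earned.

No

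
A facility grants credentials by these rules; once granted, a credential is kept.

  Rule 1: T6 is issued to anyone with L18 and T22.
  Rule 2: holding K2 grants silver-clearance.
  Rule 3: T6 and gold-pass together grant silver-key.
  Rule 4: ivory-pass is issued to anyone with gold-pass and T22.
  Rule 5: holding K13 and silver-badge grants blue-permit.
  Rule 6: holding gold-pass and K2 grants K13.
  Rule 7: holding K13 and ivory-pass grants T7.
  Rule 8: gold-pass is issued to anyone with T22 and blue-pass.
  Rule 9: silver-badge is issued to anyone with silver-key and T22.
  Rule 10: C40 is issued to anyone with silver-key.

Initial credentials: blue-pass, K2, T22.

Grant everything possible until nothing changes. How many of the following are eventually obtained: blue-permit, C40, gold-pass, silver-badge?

Holding T22 and blue-pass grants gold-pass (Rule 8).
blue-permit would need K13 and silver-badge (Rule 5), but silver-badge is never granted.
C40 would need silver-key (Rule 10), but silver-key is never granted.
gold-pass: reached.
silver-badge would need silver-key and T22 (Rule 9), but silver-key is never granted.
Reached: gold-pass — 1 of the 4.

1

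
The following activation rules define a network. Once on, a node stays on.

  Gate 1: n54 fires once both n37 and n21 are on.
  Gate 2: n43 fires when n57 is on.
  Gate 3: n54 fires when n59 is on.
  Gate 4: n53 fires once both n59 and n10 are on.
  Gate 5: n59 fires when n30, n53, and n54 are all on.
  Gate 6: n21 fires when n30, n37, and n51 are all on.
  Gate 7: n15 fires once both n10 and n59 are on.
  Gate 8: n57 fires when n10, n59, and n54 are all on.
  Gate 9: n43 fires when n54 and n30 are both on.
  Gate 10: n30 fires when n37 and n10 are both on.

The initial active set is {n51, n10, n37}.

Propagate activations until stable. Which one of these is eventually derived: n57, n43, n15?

n37 and n10 are on, so n30 fires (Gate 10).
Gate 6: n30, n37, and n51 on → n21 on.
n37 and n21 are on, so n54 fires (Gate 1).
Gate 9: n54 and n30 on → n43 on.
n57 would need n10, n59, and n54 (Gate 8), but n59 never turns on. n15 would need n10 and n59 (Gate 7), but n59 never turns on.

n43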